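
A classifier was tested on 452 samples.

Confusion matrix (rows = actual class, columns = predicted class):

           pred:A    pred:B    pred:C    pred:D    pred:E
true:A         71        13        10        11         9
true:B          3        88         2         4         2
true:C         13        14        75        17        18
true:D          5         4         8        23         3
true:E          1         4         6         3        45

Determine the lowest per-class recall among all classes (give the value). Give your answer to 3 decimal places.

0.535

Per-class recall (TP/(TP+FN)):
  A: TP=71, FN=13+10+11+9=43 → 71/114 = 0.6228
  B: TP=88, FN=3+2+4+2=11 → 88/99 = 0.8889
  C: TP=75, FN=13+14+17+18=62 → 75/137 = 0.5474
  D: TP=23, FN=5+4+8+3=20 → 23/43 = 0.5349
  E: TP=45, FN=1+4+6+3=14 → 45/59 = 0.7627
Lowest is class 'D' with recall = 0.535.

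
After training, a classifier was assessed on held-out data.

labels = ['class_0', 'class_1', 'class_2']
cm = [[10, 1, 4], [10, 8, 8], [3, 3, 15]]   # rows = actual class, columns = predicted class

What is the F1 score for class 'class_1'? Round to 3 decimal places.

F1 score = 2·TP/(2·TP+FP+FN).
class_1: TP=8, FP=1+3=4, FN=10+8=18 → 16/38 = 0.4211

0.421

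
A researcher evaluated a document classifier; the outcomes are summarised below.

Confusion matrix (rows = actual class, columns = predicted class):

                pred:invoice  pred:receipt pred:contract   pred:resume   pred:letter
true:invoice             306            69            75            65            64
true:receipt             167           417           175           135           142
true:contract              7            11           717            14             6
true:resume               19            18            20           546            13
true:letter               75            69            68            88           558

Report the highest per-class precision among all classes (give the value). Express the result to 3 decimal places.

Per-class precision (TP/(TP+FP)):
  invoice: TP=306, FP=167+7+19+75=268 → 306/574 = 0.5331
  receipt: TP=417, FP=69+11+18+69=167 → 417/584 = 0.7140
  contract: TP=717, FP=75+175+20+68=338 → 717/1055 = 0.6796
  resume: TP=546, FP=65+135+14+88=302 → 546/848 = 0.6439
  letter: TP=558, FP=64+142+6+13=225 → 558/783 = 0.7126
Highest is class 'receipt' with precision = 0.714.

0.714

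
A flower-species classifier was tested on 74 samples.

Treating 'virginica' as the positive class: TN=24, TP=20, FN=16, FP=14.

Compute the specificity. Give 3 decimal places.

Specificity = TN/(TN+FP) = 24/(24+14) = 0.632

0.632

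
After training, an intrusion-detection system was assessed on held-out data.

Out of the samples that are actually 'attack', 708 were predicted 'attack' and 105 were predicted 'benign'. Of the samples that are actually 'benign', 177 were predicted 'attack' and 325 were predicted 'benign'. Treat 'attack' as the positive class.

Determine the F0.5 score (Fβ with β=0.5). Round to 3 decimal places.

0.813

Fβ = (1+β²)·TP / ((1+β²)·TP + β²·FN + FP), with β²=1/4
= 1.25·708 / (1.25·708 + 0.25·105 + 177) = 0.813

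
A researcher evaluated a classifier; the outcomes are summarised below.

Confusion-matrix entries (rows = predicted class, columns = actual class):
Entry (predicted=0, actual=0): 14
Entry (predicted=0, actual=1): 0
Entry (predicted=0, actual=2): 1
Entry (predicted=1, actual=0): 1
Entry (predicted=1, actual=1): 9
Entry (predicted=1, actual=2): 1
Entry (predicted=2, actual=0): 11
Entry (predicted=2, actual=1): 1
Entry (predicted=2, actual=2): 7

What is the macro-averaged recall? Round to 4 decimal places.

Per-class recall (TP/(TP+FN)):
  0: TP=14, FN=1+11=12 → 14/26 = 0.53846
  1: TP=9, FN=0+1=1 → 9/10 = 0.90000
  2: TP=7, FN=1+1=2 → 7/9 = 0.77778
Macro-recall = mean = (0.53846 + 0.90000 + 0.77778) / 3 = 0.7387

0.7387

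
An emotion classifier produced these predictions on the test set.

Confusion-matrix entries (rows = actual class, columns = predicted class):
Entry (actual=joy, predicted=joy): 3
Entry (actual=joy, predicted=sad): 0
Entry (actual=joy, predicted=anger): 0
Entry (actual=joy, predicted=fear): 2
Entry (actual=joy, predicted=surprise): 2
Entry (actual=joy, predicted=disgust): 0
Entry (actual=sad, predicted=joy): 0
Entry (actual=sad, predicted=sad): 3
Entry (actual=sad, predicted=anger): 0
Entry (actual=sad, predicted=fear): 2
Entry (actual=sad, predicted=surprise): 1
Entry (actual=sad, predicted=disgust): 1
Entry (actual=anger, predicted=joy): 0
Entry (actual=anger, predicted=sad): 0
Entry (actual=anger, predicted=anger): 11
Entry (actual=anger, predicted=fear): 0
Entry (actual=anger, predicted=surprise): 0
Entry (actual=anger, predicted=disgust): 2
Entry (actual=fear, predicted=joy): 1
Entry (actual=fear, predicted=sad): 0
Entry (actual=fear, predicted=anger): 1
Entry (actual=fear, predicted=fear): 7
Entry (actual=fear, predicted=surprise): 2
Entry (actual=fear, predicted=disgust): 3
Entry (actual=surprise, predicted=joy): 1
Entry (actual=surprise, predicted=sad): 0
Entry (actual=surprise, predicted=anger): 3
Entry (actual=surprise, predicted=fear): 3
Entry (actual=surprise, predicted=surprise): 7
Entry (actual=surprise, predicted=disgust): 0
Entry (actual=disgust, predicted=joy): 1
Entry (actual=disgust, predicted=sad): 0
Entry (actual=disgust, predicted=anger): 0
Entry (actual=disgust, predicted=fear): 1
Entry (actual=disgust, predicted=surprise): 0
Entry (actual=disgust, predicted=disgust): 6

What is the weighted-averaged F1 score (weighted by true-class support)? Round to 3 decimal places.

0.583

Per-class F1 score (2·TP/(2·TP+FP+FN)):
  joy: TP=3, FP=0+0+1+1+1=3, FN=0+0+2+2+0=4 → 6/13 = 0.4615
  sad: TP=3, FP=0+0+0+0+0=0, FN=0+0+2+1+1=4 → 6/10 = 0.6000
  anger: TP=11, FP=0+0+1+3+0=4, FN=0+0+0+0+2=2 → 22/28 = 0.7857
  fear: TP=7, FP=2+2+0+3+1=8, FN=1+0+1+2+3=7 → 14/29 = 0.4828
  surprise: TP=7, FP=2+1+0+2+0=5, FN=1+0+3+3+0=7 → 14/26 = 0.5385
  disgust: TP=6, FP=0+1+2+3+0=6, FN=1+0+0+1+0=2 → 12/20 = 0.6000
Weighted-F1 score = Σ (supportᵢ/N)·F1 scoreᵢ with N=63: (7/63)·0.4615 + (7/63)·0.6000 + (13/63)·0.7857 + (14/63)·0.4828 + (14/63)·0.5385 + (8/63)·0.6000 = 0.583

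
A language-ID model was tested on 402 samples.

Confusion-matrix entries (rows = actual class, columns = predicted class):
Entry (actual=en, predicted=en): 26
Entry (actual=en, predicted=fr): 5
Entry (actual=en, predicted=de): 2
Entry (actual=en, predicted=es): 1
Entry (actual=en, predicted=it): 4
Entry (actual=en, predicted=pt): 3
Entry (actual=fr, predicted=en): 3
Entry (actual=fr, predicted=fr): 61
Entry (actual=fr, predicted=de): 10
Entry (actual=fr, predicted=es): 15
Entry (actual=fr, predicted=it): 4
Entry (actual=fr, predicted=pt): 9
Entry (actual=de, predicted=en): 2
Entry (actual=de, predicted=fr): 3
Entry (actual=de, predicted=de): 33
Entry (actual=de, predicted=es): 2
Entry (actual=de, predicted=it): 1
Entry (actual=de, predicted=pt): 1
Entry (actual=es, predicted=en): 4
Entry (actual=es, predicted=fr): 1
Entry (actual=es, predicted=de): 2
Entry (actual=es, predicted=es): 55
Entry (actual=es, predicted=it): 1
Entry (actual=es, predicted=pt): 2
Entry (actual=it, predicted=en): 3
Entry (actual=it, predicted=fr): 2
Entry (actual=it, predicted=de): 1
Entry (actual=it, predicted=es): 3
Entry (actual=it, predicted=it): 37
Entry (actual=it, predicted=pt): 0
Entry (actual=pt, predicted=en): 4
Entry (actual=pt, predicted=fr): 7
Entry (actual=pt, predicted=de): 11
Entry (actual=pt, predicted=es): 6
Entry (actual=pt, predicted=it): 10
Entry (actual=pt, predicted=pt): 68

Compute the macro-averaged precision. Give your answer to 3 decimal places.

Per-class precision (TP/(TP+FP)):
  en: TP=26, FP=3+2+4+3+4=16 → 26/42 = 0.6190
  fr: TP=61, FP=5+3+1+2+7=18 → 61/79 = 0.7722
  de: TP=33, FP=2+10+2+1+11=26 → 33/59 = 0.5593
  es: TP=55, FP=1+15+2+3+6=27 → 55/82 = 0.6707
  it: TP=37, FP=4+4+1+1+10=20 → 37/57 = 0.6491
  pt: TP=68, FP=3+9+1+2+0=15 → 68/83 = 0.8193
Macro-precision = mean = (0.6190 + 0.7722 + 0.5593 + 0.6707 + 0.6491 + 0.8193) / 6 = 0.682

0.682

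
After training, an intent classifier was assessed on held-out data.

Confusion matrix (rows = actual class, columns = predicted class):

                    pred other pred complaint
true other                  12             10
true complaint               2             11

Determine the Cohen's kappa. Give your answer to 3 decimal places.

Observed agreement pₒ = trace/N = 23/35 = 0.6571
Expected agreement pₑ = Σ (rowᵢ·colᵢ)/N² = (22·14 + 13·21)/35² = 0.4743
κ = (pₒ − pₑ)/(1 − pₑ) = (0.6571 − 0.4743)/(1 − 0.4743) = 0.348

0.348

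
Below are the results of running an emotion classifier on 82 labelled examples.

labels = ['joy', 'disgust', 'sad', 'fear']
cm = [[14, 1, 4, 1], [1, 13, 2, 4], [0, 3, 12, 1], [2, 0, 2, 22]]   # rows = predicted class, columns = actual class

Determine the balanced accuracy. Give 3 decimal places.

Balanced accuracy = mean of per-class recall.
  joy: recall = 14/17 = 0.8235
  disgust: recall = 13/17 = 0.7647
  sad: recall = 12/20 = 0.6000
  fear: recall = 22/28 = 0.7857
Mean = (0.8235 + 0.7647 + 0.6000 + 0.7857) / 4 = 0.743

0.743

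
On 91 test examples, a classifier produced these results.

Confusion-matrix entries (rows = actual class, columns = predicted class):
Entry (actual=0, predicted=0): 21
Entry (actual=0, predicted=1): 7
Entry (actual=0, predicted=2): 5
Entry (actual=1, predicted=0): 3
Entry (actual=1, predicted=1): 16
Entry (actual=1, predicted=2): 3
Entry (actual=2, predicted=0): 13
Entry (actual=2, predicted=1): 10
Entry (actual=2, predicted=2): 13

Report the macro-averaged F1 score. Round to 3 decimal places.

0.546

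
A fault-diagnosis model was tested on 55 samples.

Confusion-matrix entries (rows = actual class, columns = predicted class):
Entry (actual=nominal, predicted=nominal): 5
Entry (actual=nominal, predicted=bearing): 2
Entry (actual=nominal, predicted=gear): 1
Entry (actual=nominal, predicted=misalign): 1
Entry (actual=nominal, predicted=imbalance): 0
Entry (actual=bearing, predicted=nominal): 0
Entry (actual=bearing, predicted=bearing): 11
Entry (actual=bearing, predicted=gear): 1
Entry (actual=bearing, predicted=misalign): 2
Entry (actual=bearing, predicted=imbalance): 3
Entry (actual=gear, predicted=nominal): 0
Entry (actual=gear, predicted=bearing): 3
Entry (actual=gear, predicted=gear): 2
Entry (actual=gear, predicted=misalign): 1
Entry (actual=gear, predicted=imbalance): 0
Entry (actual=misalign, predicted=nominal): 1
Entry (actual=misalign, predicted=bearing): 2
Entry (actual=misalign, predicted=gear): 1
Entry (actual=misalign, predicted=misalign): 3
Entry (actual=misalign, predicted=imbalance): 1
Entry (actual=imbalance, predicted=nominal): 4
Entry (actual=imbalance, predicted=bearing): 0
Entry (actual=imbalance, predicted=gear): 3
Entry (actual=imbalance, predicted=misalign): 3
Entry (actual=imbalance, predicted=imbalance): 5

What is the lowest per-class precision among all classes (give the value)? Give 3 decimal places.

Per-class precision (TP/(TP+FP)):
  nominal: TP=5, FP=0+0+1+4=5 → 5/10 = 0.5000
  bearing: TP=11, FP=2+3+2+0=7 → 11/18 = 0.6111
  gear: TP=2, FP=1+1+1+3=6 → 2/8 = 0.2500
  misalign: TP=3, FP=1+2+1+3=7 → 3/10 = 0.3000
  imbalance: TP=5, FP=0+3+0+1=4 → 5/9 = 0.5556
Lowest is class 'gear' with precision = 0.250.

0.250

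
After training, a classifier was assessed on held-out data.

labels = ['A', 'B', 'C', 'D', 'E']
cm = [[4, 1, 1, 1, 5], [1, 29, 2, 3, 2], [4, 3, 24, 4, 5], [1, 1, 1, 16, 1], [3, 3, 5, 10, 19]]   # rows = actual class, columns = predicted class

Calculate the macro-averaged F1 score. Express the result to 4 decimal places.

Per-class F1 score (2·TP/(2·TP+FP+FN)):
  A: TP=4, FP=1+4+1+3=9, FN=1+1+1+5=8 → 8/25 = 0.32000
  B: TP=29, FP=1+3+1+3=8, FN=1+2+3+2=8 → 58/74 = 0.78378
  C: TP=24, FP=1+2+1+5=9, FN=4+3+4+5=16 → 48/73 = 0.65753
  D: TP=16, FP=1+3+4+10=18, FN=1+1+1+1=4 → 32/54 = 0.59259
  E: TP=19, FP=5+2+5+1=13, FN=3+3+5+10=21 → 38/72 = 0.52778
Macro-F1 score = mean = (0.32000 + 0.78378 + 0.65753 + 0.59259 + 0.52778) / 5 = 0.5763

0.5763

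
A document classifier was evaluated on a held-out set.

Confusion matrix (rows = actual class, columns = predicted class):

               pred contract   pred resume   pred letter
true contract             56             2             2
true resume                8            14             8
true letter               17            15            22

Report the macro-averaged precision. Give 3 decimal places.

0.610

Per-class precision (TP/(TP+FP)):
  contract: TP=56, FP=8+17=25 → 56/81 = 0.6914
  resume: TP=14, FP=2+15=17 → 14/31 = 0.4516
  letter: TP=22, FP=2+8=10 → 22/32 = 0.6875
Macro-precision = mean = (0.6914 + 0.4516 + 0.6875) / 3 = 0.610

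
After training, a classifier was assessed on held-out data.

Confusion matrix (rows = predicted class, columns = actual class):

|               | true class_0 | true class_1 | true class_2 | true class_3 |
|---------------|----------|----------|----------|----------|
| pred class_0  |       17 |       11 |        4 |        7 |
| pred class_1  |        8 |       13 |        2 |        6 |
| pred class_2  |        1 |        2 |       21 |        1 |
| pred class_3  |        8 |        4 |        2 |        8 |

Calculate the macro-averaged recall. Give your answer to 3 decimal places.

Per-class recall (TP/(TP+FN)):
  class_0: TP=17, FN=8+1+8=17 → 17/34 = 0.5000
  class_1: TP=13, FN=11+2+4=17 → 13/30 = 0.4333
  class_2: TP=21, FN=4+2+2=8 → 21/29 = 0.7241
  class_3: TP=8, FN=7+6+1=14 → 8/22 = 0.3636
Macro-recall = mean = (0.5000 + 0.4333 + 0.7241 + 0.3636) / 4 = 0.505

0.505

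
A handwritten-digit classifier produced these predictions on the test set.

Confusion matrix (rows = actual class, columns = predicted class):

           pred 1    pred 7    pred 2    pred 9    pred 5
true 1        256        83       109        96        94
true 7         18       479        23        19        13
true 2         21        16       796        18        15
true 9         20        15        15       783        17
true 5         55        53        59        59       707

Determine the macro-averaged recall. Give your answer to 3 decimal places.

Per-class recall (TP/(TP+FN)):
  1: TP=256, FN=83+109+96+94=382 → 256/638 = 0.4013
  7: TP=479, FN=18+23+19+13=73 → 479/552 = 0.8678
  2: TP=796, FN=21+16+18+15=70 → 796/866 = 0.9192
  9: TP=783, FN=20+15+15+17=67 → 783/850 = 0.9212
  5: TP=707, FN=55+53+59+59=226 → 707/933 = 0.7578
Macro-recall = mean = (0.4013 + 0.8678 + 0.9192 + 0.9212 + 0.7578) / 5 = 0.773

0.773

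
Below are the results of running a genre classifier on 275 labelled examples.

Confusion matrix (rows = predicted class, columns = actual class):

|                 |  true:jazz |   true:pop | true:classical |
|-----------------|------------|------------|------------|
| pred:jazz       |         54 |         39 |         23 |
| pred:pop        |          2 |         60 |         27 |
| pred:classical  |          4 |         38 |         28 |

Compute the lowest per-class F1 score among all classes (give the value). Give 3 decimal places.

Per-class F1 score (2·TP/(2·TP+FP+FN)):
  jazz: TP=54, FP=39+23=62, FN=2+4=6 → 108/176 = 0.6136
  pop: TP=60, FP=2+27=29, FN=39+38=77 → 120/226 = 0.5310
  classical: TP=28, FP=4+38=42, FN=23+27=50 → 56/148 = 0.3784
Lowest is class 'classical' with F1 score = 0.378.

0.378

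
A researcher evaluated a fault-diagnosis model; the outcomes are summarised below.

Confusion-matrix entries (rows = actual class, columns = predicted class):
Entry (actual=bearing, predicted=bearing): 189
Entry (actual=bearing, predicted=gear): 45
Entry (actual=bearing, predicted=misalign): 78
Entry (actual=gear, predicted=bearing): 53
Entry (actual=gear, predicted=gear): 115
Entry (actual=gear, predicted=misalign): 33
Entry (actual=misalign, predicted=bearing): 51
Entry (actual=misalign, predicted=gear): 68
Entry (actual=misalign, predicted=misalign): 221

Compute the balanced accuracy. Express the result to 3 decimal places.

0.609

Balanced accuracy = mean of per-class recall.
  bearing: recall = 189/312 = 0.6058
  gear: recall = 115/201 = 0.5721
  misalign: recall = 221/340 = 0.6500
Mean = (0.6058 + 0.5721 + 0.6500) / 3 = 0.609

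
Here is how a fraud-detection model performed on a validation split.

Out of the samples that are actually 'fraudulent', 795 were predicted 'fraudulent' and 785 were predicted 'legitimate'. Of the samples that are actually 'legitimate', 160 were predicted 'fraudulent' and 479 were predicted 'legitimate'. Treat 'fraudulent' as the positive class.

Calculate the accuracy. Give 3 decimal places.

Accuracy = (TP+TN)/N = (795+479)/2219 = 0.574

0.574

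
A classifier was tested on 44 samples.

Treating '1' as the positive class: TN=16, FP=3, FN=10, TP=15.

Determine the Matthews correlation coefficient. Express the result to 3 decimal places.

MCC = (TP·TN − FP·FN) / √((TP+FP)(TP+FN)(TN+FP)(TN+FN))
Numerator = 15·16 − 3·10 = 210
Denominator = √(18·25·19·26) = √222300 = 471.4870
MCC = 210 / 471.4870 = 0.445

0.445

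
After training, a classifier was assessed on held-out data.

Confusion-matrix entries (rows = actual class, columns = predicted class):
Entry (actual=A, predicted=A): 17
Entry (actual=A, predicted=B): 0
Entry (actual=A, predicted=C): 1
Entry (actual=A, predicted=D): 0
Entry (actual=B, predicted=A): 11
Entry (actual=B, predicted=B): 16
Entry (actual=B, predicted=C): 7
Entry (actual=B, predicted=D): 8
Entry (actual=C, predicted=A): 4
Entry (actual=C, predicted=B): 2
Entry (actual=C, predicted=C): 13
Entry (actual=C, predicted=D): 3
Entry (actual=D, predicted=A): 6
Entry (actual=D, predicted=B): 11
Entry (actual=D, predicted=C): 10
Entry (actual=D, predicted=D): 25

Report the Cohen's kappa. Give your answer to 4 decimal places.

0.3747

Observed agreement pₒ = trace/N = 71/134 = 0.52985
Expected agreement pₑ = Σ (rowᵢ·colᵢ)/N² = (18·38 + 42·29 + 22·31 + 52·36)/134² = 0.24816
κ = (pₒ − pₑ)/(1 − pₑ) = (0.52985 − 0.24816)/(1 − 0.24816) = 0.3747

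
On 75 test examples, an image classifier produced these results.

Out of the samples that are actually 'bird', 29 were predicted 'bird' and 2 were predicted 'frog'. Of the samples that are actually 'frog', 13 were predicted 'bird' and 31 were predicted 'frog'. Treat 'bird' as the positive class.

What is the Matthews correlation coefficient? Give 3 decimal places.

0.635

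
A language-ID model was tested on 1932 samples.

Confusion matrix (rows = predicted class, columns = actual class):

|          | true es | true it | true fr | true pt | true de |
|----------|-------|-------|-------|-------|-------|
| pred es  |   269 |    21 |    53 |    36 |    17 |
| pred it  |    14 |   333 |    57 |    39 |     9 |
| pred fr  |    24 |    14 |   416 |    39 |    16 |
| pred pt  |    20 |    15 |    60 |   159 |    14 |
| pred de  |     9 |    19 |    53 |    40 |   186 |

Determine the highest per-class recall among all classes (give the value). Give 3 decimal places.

0.828

Per-class recall (TP/(TP+FN)):
  es: TP=269, FN=14+24+20+9=67 → 269/336 = 0.8006
  it: TP=333, FN=21+14+15+19=69 → 333/402 = 0.8284
  fr: TP=416, FN=53+57+60+53=223 → 416/639 = 0.6510
  pt: TP=159, FN=36+39+39+40=154 → 159/313 = 0.5080
  de: TP=186, FN=17+9+16+14=56 → 186/242 = 0.7686
Highest is class 'it' with recall = 0.828.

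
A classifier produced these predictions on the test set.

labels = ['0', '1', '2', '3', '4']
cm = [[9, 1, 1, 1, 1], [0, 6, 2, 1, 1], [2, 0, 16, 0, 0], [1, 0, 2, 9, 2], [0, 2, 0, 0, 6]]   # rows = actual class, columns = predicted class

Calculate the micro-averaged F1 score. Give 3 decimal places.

0.730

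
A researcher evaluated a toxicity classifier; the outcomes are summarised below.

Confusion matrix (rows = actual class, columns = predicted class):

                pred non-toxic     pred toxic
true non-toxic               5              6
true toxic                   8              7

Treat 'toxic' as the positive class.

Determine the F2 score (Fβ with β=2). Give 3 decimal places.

0.479

Fβ = (1+β²)·TP / ((1+β²)·TP + β²·FN + FP), with β²=4
= 5·7 / (5·7 + 4·8 + 6) = 0.479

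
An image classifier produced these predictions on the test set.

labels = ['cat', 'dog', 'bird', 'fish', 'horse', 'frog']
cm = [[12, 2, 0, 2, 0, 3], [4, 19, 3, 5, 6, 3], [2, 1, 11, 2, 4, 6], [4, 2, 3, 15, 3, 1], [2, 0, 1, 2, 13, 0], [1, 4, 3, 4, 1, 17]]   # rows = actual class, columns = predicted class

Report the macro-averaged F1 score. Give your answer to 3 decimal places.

Per-class F1 score (2·TP/(2·TP+FP+FN)):
  cat: TP=12, FP=4+2+4+2+1=13, FN=2+0+2+0+3=7 → 24/44 = 0.5455
  dog: TP=19, FP=2+1+2+0+4=9, FN=4+3+5+6+3=21 → 38/68 = 0.5588
  bird: TP=11, FP=0+3+3+1+3=10, FN=2+1+2+4+6=15 → 22/47 = 0.4681
  fish: TP=15, FP=2+5+2+2+4=15, FN=4+2+3+3+1=13 → 30/58 = 0.5172
  horse: TP=13, FP=0+6+4+3+1=14, FN=2+0+1+2+0=5 → 26/45 = 0.5778
  frog: TP=17, FP=3+3+6+1+0=13, FN=1+4+3+4+1=13 → 34/60 = 0.5667
Macro-F1 score = mean = (0.5455 + 0.5588 + 0.4681 + 0.5172 + 0.5778 + 0.5667) / 6 = 0.539

0.539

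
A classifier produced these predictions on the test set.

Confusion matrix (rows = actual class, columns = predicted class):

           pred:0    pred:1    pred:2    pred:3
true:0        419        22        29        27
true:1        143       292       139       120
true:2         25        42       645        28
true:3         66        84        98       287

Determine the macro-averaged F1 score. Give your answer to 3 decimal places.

Per-class F1 score (2·TP/(2·TP+FP+FN)):
  0: TP=419, FP=143+25+66=234, FN=22+29+27=78 → 838/1150 = 0.7287
  1: TP=292, FP=22+42+84=148, FN=143+139+120=402 → 584/1134 = 0.5150
  2: TP=645, FP=29+139+98=266, FN=25+42+28=95 → 1290/1651 = 0.7813
  3: TP=287, FP=27+120+28=175, FN=66+84+98=248 → 574/997 = 0.5757
Macro-F1 score = mean = (0.7287 + 0.5150 + 0.7813 + 0.5757) / 4 = 0.650

0.650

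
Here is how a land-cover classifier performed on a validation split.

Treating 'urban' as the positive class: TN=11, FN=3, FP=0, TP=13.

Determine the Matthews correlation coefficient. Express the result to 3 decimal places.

MCC = (TP·TN − FP·FN) / √((TP+FP)(TP+FN)(TN+FP)(TN+FN))
Numerator = 13·11 − 0·3 = 143
Denominator = √(13·16·11·14) = √32032 = 178.9749
MCC = 143 / 178.9749 = 0.799

0.799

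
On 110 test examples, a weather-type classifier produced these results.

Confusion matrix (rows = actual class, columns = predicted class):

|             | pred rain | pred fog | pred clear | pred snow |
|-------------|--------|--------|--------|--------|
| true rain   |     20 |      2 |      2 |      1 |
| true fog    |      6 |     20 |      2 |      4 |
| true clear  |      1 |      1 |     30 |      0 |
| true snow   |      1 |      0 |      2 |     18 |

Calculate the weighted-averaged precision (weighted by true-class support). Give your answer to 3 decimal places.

Per-class precision (TP/(TP+FP)):
  rain: TP=20, FP=6+1+1=8 → 20/28 = 0.7143
  fog: TP=20, FP=2+1+0=3 → 20/23 = 0.8696
  clear: TP=30, FP=2+2+2=6 → 30/36 = 0.8333
  snow: TP=18, FP=1+4+0=5 → 18/23 = 0.7826
Weighted-precision = Σ (supportᵢ/N)·precisionᵢ with N=110: (25/110)·0.7143 + (32/110)·0.8696 + (32/110)·0.8333 + (21/110)·0.7826 = 0.807

0.807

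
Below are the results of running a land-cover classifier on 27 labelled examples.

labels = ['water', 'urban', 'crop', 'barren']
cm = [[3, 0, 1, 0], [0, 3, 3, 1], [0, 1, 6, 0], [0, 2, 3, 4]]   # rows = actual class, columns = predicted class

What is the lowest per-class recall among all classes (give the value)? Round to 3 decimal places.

0.429

Per-class recall (TP/(TP+FN)):
  water: TP=3, FN=0+1+0=1 → 3/4 = 0.7500
  urban: TP=3, FN=0+3+1=4 → 3/7 = 0.4286
  crop: TP=6, FN=0+1+0=1 → 6/7 = 0.8571
  barren: TP=4, FN=0+2+3=5 → 4/9 = 0.4444
Lowest is class 'urban' with recall = 0.429.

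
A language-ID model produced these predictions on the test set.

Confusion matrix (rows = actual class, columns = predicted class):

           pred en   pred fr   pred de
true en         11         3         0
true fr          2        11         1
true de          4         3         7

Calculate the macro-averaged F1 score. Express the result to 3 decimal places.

Per-class F1 score (2·TP/(2·TP+FP+FN)):
  en: TP=11, FP=2+4=6, FN=3+0=3 → 22/31 = 0.7097
  fr: TP=11, FP=3+3=6, FN=2+1=3 → 22/31 = 0.7097
  de: TP=7, FP=0+1=1, FN=4+3=7 → 14/22 = 0.6364
Macro-F1 score = mean = (0.7097 + 0.7097 + 0.6364) / 3 = 0.685

0.685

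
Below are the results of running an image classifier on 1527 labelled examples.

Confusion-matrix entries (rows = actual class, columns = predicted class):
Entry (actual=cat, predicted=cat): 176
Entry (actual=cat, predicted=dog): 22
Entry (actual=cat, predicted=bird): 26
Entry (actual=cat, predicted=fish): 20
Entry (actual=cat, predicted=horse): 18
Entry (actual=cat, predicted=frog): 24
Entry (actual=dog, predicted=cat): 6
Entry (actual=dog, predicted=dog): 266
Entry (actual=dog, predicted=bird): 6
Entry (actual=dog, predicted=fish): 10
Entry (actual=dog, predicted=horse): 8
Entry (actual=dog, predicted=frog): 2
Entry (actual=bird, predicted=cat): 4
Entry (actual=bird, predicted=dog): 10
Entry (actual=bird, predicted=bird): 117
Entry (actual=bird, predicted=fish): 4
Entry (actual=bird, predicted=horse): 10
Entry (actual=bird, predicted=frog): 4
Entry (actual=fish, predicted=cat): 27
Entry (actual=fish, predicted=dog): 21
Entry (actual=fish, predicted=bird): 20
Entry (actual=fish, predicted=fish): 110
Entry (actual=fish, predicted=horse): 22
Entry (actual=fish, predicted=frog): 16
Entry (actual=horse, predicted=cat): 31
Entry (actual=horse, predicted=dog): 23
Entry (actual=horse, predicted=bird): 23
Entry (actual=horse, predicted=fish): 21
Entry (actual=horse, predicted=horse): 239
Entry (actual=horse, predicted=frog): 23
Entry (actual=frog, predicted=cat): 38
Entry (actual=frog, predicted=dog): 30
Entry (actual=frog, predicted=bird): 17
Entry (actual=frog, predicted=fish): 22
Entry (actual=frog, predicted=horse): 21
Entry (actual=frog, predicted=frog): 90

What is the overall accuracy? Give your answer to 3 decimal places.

0.654

Accuracy = trace / total = (176+266+117+110+239+90=998) / 1527 = 998/1527 = 0.654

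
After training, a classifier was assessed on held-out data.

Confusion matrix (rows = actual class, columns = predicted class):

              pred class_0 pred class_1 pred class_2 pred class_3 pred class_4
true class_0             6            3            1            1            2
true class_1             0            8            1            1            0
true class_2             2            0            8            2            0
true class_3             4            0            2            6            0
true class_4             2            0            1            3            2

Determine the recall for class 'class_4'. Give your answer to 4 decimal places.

Treat 'class_4' as positive and all other classes as negative.
recall = TP/(TP+FN).
class_4: TP=2, FN=2+0+1+3=6 → 2/8 = 0.25000

0.2500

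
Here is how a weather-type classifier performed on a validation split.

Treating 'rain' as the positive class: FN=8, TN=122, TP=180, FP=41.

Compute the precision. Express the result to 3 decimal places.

0.814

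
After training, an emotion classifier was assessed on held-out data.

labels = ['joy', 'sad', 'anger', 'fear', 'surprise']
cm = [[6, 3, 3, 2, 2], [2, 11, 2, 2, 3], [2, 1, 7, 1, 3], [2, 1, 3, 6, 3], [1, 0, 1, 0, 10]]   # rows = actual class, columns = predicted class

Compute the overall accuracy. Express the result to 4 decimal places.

0.5195

Accuracy = trace / total = (6+11+7+6+10=40) / 77 = 40/77 = 0.5195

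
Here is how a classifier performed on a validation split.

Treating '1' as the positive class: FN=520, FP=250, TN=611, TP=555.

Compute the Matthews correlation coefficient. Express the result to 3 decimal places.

MCC = (TP·TN − FP·FN) / √((TP+FP)(TP+FN)(TN+FP)(TN+FN))
Numerator = 555·611 − 250·520 = 209105
Denominator = √(805·1075·861·1131) = √842694386625 = 917983.8706
MCC = 209105 / 917983.8706 = 0.228

0.228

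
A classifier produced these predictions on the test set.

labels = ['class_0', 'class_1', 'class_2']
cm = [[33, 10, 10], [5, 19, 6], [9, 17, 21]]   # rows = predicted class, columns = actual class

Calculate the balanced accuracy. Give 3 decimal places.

0.561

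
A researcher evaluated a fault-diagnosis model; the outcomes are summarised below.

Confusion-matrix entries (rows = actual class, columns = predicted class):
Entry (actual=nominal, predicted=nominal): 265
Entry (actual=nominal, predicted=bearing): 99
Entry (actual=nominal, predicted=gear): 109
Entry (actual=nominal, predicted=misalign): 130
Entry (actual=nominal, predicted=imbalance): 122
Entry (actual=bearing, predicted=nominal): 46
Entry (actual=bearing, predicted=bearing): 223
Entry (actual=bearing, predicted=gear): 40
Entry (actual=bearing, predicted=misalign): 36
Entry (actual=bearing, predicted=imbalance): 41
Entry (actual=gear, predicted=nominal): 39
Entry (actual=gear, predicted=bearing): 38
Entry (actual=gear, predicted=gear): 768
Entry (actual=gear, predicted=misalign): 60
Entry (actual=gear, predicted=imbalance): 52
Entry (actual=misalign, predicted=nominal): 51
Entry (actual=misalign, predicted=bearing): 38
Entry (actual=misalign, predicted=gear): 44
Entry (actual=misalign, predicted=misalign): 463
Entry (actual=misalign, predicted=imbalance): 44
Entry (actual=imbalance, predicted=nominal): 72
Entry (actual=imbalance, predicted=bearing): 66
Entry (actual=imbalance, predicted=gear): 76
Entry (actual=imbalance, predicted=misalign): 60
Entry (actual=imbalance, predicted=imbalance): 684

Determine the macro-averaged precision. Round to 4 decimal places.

0.6250

Per-class precision (TP/(TP+FP)):
  nominal: TP=265, FP=46+39+51+72=208 → 265/473 = 0.56025
  bearing: TP=223, FP=99+38+38+66=241 → 223/464 = 0.48060
  gear: TP=768, FP=109+40+44+76=269 → 768/1037 = 0.74060
  misalign: TP=463, FP=130+36+60+60=286 → 463/749 = 0.61816
  imbalance: TP=684, FP=122+41+52+44=259 → 684/943 = 0.72534
Macro-precision = mean = (0.56025 + 0.48060 + 0.74060 + 0.61816 + 0.72534) / 5 = 0.6250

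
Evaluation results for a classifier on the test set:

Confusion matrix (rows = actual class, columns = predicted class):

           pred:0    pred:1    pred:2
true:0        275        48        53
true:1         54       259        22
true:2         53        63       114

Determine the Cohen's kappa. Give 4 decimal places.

Observed agreement pₒ = trace/N = 648/941 = 0.68863
Expected agreement pₑ = Σ (rowᵢ·colᵢ)/N² = (376·382 + 335·370 + 230·189)/941² = 0.35128
κ = (pₒ − pₑ)/(1 − pₑ) = (0.68863 − 0.35128)/(1 − 0.35128) = 0.5200

0.5200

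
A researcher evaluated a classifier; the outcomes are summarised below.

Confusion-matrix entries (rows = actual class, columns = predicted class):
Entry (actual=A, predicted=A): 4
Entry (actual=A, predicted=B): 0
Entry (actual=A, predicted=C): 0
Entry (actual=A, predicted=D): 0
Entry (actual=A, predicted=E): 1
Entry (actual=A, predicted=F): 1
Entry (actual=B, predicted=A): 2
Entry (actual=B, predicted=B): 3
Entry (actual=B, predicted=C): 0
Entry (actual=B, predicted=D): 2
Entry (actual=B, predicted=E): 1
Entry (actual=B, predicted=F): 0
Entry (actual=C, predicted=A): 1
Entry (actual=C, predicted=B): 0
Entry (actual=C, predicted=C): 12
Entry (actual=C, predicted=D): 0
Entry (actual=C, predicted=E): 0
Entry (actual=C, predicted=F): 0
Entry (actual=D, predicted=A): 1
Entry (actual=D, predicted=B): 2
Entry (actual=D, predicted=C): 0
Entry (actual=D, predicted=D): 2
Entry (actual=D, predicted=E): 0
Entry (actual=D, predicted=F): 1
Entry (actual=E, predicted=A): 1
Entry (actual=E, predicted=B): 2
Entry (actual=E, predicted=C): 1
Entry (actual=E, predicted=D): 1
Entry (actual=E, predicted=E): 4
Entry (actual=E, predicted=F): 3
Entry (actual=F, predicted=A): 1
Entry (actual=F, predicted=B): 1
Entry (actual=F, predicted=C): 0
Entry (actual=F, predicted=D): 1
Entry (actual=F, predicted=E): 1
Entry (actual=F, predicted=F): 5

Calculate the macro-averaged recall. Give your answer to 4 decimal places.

Per-class recall (TP/(TP+FN)):
  A: TP=4, FN=0+0+0+1+1=2 → 4/6 = 0.66667
  B: TP=3, FN=2+0+2+1+0=5 → 3/8 = 0.37500
  C: TP=12, FN=1+0+0+0+0=1 → 12/13 = 0.92308
  D: TP=2, FN=1+2+0+0+1=4 → 2/6 = 0.33333
  E: TP=4, FN=1+2+1+1+3=8 → 4/12 = 0.33333
  F: TP=5, FN=1+1+0+1+1=4 → 5/9 = 0.55556
Macro-recall = mean = (0.66667 + 0.37500 + 0.92308 + 0.33333 + 0.33333 + 0.55556) / 6 = 0.5312

0.5312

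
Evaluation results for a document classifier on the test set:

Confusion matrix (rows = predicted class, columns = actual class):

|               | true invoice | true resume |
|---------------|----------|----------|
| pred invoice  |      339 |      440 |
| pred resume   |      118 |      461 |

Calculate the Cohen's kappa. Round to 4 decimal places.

0.2160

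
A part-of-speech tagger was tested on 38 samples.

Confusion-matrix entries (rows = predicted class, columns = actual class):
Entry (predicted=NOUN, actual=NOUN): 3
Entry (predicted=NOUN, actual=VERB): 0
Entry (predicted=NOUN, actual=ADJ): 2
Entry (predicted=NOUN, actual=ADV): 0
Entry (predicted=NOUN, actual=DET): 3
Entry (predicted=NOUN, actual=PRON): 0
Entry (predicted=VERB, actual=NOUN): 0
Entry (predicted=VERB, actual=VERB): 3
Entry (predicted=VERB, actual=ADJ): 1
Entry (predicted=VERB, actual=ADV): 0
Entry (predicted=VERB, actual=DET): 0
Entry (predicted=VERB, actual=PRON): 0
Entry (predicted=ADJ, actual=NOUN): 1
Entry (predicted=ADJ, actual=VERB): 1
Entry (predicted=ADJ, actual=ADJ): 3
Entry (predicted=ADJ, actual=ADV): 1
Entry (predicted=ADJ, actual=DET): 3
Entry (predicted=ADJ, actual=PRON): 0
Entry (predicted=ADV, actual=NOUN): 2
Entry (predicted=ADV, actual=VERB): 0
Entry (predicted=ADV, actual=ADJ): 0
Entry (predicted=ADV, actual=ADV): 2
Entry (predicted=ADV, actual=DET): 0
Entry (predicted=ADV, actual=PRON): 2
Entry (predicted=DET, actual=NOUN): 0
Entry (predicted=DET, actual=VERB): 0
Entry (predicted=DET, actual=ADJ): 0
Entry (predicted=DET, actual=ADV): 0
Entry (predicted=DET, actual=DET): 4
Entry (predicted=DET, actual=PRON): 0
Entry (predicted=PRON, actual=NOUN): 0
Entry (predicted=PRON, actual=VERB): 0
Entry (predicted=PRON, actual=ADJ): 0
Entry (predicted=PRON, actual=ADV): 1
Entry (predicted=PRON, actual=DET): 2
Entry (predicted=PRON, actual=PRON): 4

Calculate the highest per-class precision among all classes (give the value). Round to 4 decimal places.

1.0000

Per-class precision (TP/(TP+FP)):
  NOUN: TP=3, FP=0+2+0+3+0=5 → 3/8 = 0.37500
  VERB: TP=3, FP=0+1+0+0+0=1 → 3/4 = 0.75000
  ADJ: TP=3, FP=1+1+1+3+0=6 → 3/9 = 0.33333
  ADV: TP=2, FP=2+0+0+0+2=4 → 2/6 = 0.33333
  DET: TP=4, FP=0+0+0+0+0=0 → 4/4 = 1.00000
  PRON: TP=4, FP=0+0+0+1+2=3 → 4/7 = 0.57143
Highest is class 'DET' with precision = 1.0000.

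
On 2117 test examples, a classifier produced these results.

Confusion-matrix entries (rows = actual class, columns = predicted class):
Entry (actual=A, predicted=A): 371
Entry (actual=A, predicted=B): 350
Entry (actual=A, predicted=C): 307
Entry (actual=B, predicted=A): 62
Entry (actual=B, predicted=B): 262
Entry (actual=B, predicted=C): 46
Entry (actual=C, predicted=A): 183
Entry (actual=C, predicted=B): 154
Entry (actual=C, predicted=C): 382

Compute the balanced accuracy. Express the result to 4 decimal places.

Balanced accuracy = mean of per-class recall.
  A: recall = 371/1028 = 0.36089
  B: recall = 262/370 = 0.70811
  C: recall = 382/719 = 0.53129
Mean = (0.36089 + 0.70811 + 0.53129) / 3 = 0.5334

0.5334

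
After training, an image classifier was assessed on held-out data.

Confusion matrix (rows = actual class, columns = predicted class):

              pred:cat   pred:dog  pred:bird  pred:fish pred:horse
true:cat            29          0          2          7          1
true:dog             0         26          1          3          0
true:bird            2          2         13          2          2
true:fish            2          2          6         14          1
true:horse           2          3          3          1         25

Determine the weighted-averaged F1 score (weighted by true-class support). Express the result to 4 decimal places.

0.7224

Per-class F1 score (2·TP/(2·TP+FP+FN)):
  cat: TP=29, FP=0+2+2+2=6, FN=0+2+7+1=10 → 58/74 = 0.78378
  dog: TP=26, FP=0+2+2+3=7, FN=0+1+3+0=4 → 52/63 = 0.82540
  bird: TP=13, FP=2+1+6+3=12, FN=2+2+2+2=8 → 26/46 = 0.56522
  fish: TP=14, FP=7+3+2+1=13, FN=2+2+6+1=11 → 28/52 = 0.53846
  horse: TP=25, FP=1+0+2+1=4, FN=2+3+3+1=9 → 50/63 = 0.79365
Weighted-F1 score = Σ (supportᵢ/N)·F1 scoreᵢ with N=149: (39/149)·0.78378 + (30/149)·0.82540 + (21/149)·0.56522 + (25/149)·0.53846 + (34/149)·0.79365 = 0.7224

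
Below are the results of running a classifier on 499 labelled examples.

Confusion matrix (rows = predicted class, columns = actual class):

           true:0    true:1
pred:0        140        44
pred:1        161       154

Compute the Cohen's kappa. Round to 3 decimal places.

Observed agreement pₒ = trace/N = 294/499 = 0.5892
Expected agreement pₑ = Σ (rowᵢ·colᵢ)/N² = (301·184 + 198·315)/499² = 0.4729
κ = (pₒ − pₑ)/(1 − pₑ) = (0.5892 − 0.4729)/(1 − 0.4729) = 0.221

0.221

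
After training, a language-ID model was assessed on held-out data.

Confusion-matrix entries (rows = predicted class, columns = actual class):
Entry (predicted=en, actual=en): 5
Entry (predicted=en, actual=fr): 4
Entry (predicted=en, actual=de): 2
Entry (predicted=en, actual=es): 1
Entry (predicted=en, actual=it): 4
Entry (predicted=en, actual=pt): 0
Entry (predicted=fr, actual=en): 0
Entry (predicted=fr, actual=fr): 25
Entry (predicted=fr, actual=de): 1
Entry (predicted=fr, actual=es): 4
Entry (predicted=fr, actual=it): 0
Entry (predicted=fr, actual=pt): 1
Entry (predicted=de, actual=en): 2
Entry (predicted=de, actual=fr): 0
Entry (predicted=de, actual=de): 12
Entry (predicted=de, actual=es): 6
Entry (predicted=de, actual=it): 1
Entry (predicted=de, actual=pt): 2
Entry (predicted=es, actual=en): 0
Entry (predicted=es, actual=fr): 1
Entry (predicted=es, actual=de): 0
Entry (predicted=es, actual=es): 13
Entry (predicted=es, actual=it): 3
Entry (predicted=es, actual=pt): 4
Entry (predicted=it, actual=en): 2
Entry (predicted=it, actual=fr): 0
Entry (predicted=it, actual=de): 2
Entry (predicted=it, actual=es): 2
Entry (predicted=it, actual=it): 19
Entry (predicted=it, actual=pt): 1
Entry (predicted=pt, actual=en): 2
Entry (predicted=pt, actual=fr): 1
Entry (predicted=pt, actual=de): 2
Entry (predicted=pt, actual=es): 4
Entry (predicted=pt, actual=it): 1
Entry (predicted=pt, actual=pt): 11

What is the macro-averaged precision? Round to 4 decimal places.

Per-class precision (TP/(TP+FP)):
  en: TP=5, FP=4+2+1+4+0=11 → 5/16 = 0.31250
  fr: TP=25, FP=0+1+4+0+1=6 → 25/31 = 0.80645
  de: TP=12, FP=2+0+6+1+2=11 → 12/23 = 0.52174
  es: TP=13, FP=0+1+0+3+4=8 → 13/21 = 0.61905
  it: TP=19, FP=2+0+2+2+1=7 → 19/26 = 0.73077
  pt: TP=11, FP=2+1+2+4+1=10 → 11/21 = 0.52381
Macro-precision = mean = (0.31250 + 0.80645 + 0.52174 + 0.61905 + 0.73077 + 0.52381) / 6 = 0.5857

0.5857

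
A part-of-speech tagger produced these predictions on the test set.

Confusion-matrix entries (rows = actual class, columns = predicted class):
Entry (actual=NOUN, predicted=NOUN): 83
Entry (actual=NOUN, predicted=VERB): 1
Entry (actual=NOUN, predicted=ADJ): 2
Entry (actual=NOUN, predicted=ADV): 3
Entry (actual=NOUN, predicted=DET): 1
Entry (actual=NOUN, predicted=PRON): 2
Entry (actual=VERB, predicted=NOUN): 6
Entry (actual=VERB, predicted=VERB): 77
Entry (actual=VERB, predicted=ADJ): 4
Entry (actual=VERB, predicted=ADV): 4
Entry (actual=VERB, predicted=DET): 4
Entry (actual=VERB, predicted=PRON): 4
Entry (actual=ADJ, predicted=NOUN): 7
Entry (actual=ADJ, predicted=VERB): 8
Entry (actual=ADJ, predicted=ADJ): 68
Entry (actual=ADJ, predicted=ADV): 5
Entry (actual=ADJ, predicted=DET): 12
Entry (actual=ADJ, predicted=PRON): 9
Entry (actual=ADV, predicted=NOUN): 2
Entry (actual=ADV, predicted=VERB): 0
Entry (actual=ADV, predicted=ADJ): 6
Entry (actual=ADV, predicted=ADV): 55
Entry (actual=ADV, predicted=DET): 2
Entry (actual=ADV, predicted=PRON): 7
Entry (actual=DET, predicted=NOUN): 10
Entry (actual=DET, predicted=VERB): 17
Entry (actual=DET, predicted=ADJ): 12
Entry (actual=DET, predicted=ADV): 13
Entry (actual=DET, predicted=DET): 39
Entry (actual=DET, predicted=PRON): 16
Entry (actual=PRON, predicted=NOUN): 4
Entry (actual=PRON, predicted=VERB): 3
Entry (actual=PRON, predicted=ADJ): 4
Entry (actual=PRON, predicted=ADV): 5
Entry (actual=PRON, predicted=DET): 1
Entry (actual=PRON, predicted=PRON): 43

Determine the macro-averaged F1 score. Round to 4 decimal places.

0.6681

Per-class F1 score (2·TP/(2·TP+FP+FN)):
  NOUN: TP=83, FP=6+7+2+10+4=29, FN=1+2+3+1+2=9 → 166/204 = 0.81373
  VERB: TP=77, FP=1+8+0+17+3=29, FN=6+4+4+4+4=22 → 154/205 = 0.75122
  ADJ: TP=68, FP=2+4+6+12+4=28, FN=7+8+5+12+9=41 → 136/205 = 0.66341
  ADV: TP=55, FP=3+4+5+13+5=30, FN=2+0+6+2+7=17 → 110/157 = 0.70064
  DET: TP=39, FP=1+4+12+2+1=20, FN=10+17+12+13+16=68 → 78/166 = 0.46988
  PRON: TP=43, FP=2+4+9+7+16=38, FN=4+3+4+5+1=17 → 86/141 = 0.60993
Macro-F1 score = mean = (0.81373 + 0.75122 + 0.66341 + 0.70064 + 0.46988 + 0.60993) / 6 = 0.6681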